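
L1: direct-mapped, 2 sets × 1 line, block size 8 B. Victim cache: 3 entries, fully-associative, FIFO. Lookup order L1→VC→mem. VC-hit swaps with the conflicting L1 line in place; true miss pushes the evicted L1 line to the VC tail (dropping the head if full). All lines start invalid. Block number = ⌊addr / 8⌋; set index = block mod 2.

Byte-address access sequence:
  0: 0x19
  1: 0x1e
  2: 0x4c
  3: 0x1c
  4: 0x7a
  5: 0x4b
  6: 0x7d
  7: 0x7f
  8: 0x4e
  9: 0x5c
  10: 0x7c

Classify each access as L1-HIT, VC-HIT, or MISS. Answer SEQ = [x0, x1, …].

SEQ = [MISS, L1-HIT, MISS, VC-HIT, MISS, VC-HIT, VC-HIT, L1-HIT, VC-HIT, MISS, VC-HIT]

  [0] addr=0x19 blk=3 s=1: MISS | VC []
  [1] addr=0x1e blk=3 s=1: L1-HIT | VC []
  [2] addr=0x4c blk=9 s=1: MISS | VC [3]
  [3] addr=0x1c blk=3 s=1: VC-HIT | VC [9]
  [4] addr=0x7a blk=15 s=1: MISS | VC [9, 3]
  [5] addr=0x4b blk=9 s=1: VC-HIT | VC [15, 3]
  [6] addr=0x7d blk=15 s=1: VC-HIT | VC [9, 3]
  [7] addr=0x7f blk=15 s=1: L1-HIT | VC [9, 3]
  [8] addr=0x4e blk=9 s=1: VC-HIT | VC [15, 3]
  [9] addr=0x5c blk=11 s=1: MISS | VC [15, 3, 9]
  [10] addr=0x7c blk=15 s=1: VC-HIT | VC [11, 3, 9]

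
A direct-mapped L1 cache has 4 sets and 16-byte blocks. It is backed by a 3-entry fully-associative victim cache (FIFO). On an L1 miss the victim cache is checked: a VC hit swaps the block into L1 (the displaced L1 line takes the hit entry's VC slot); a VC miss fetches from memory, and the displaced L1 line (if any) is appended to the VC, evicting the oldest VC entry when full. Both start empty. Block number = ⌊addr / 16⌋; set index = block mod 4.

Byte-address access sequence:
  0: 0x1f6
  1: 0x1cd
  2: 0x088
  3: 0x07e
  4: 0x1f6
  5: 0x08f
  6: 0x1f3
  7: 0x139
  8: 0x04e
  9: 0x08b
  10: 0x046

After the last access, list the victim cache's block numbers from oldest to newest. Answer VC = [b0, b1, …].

VC = [7, 31, 8]

  [0] addr=0x1f6 blk=31 s=3: MISS | VC []
  [1] addr=0x1cd blk=28 s=0: MISS | VC []
  [2] addr=0x88 blk=8 s=0: MISS | VC [28]
  [3] addr=0x7e blk=7 s=3: MISS | VC [28, 31]
  [4] addr=0x1f6 blk=31 s=3: VC-HIT | VC [28, 7]
  [5] addr=0x8f blk=8 s=0: L1-HIT | VC [28, 7]
  [6] addr=0x1f3 blk=31 s=3: L1-HIT | VC [28, 7]
  [7] addr=0x139 blk=19 s=3: MISS | VC [28, 7, 31]
  [8] addr=0x4e blk=4 s=0: MISS | VC [7, 31, 8]
  [9] addr=0x8b blk=8 s=0: VC-HIT | VC [7, 31, 4]
  [10] addr=0x46 blk=4 s=0: VC-HIT | VC [7, 31, 8]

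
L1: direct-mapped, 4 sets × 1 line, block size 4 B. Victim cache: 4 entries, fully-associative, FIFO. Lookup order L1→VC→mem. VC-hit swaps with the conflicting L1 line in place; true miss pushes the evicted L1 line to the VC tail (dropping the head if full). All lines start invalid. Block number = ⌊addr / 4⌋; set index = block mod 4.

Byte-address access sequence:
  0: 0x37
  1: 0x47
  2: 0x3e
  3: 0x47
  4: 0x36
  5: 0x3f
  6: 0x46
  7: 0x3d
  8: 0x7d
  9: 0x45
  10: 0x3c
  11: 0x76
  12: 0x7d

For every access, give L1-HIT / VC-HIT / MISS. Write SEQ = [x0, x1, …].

SEQ = [MISS, MISS, MISS, L1-HIT, VC-HIT, L1-HIT, VC-HIT, L1-HIT, MISS, L1-HIT, VC-HIT, MISS, VC-HIT]

  [0] addr=0x37 blk=13 s=1: MISS | VC []
  [1] addr=0x47 blk=17 s=1: MISS | VC [13]
  [2] addr=0x3e blk=15 s=3: MISS | VC [13]
  [3] addr=0x47 blk=17 s=1: L1-HIT | VC [13]
  [4] addr=0x36 blk=13 s=1: VC-HIT | VC [17]
  [5] addr=0x3f blk=15 s=3: L1-HIT | VC [17]
  [6] addr=0x46 blk=17 s=1: VC-HIT | VC [13]
  [7] addr=0x3d blk=15 s=3: L1-HIT | VC [13]
  [8] addr=0x7d blk=31 s=3: MISS | VC [13, 15]
  [9] addr=0x45 blk=17 s=1: L1-HIT | VC [13, 15]
  [10] addr=0x3c blk=15 s=3: VC-HIT | VC [13, 31]
  [11] addr=0x76 blk=29 s=1: MISS | VC [13, 31, 17]
  [12] addr=0x7d blk=31 s=3: VC-HIT | VC [13, 15, 17]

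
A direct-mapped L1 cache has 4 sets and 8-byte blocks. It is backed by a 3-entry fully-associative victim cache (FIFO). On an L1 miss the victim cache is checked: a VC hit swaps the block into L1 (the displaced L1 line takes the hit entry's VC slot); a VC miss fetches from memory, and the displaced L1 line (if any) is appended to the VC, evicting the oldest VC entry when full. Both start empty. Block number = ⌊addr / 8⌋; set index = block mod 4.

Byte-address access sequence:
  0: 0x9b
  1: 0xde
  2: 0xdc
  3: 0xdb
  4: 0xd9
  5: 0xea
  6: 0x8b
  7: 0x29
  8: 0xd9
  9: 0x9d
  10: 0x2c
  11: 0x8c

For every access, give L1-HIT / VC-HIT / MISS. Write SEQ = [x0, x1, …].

  [0] addr=0x9b blk=19 s=3: MISS | VC []
  [1] addr=0xde blk=27 s=3: MISS | VC [19]
  [2] addr=0xdc blk=27 s=3: L1-HIT | VC [19]
  [3] addr=0xdb blk=27 s=3: L1-HIT | VC [19]
  [4] addr=0xd9 blk=27 s=3: L1-HIT | VC [19]
  [5] addr=0xea blk=29 s=1: MISS | VC [19]
  [6] addr=0x8b blk=17 s=1: MISS | VC [19, 29]
  [7] addr=0x29 blk=5 s=1: MISS | VC [19, 29, 17]
  [8] addr=0xd9 blk=27 s=3: L1-HIT | VC [19, 29, 17]
  [9] addr=0x9d blk=19 s=3: VC-HIT | VC [27, 29, 17]
  [10] addr=0x2c blk=5 s=1: L1-HIT | VC [27, 29, 17]
  [11] addr=0x8c blk=17 s=1: VC-HIT | VC [27, 29, 5]

SEQ = [MISS, MISS, L1-HIT, L1-HIT, L1-HIT, MISS, MISS, MISS, L1-HIT, VC-HIT, L1-HIT, VC-HIT]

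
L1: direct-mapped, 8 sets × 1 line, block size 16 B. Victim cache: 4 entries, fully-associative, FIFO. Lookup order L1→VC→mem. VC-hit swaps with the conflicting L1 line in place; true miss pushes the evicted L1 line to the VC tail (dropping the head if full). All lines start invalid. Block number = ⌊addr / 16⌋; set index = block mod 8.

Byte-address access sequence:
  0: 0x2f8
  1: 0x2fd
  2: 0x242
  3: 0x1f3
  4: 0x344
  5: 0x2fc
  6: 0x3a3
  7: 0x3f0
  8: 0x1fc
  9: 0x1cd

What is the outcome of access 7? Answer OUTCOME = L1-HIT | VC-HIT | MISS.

#0 0x2f8→b47/s7 MISS; vc=[]
#1 0x2fd→b47/s7 L1-HIT; vc=[]
#2 0x242→b36/s4 MISS; vc=[]
#3 0x1f3→b31/s7 MISS; vc=[47]
#4 0x344→b52/s4 MISS; vc=[47,36]
#5 0x2fc→b47/s7 VC-HIT; vc=[31,36]
#6 0x3a3→b58/s2 MISS; vc=[31,36]
#7 0x3f0→b63/s7 MISS; vc=[31,36,47]
#8 0x1fc→b31/s7 VC-HIT; vc=[63,36,47]
#9 0x1cd→b28/s4 MISS; vc=[63,36,47,52]

OUTCOME = MISS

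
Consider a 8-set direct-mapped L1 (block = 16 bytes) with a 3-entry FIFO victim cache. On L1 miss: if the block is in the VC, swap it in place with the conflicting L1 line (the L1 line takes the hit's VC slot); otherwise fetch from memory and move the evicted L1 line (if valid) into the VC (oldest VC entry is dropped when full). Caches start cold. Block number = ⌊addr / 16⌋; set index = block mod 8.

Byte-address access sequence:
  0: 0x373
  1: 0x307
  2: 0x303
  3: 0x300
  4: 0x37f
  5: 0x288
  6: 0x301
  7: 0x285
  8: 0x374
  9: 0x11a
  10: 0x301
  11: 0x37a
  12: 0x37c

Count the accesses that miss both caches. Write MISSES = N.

MISSES = 4

  [0] addr=0x373 blk=55 s=7: MISS | VC []
  [1] addr=0x307 blk=48 s=0: MISS | VC []
  [2] addr=0x303 blk=48 s=0: L1-HIT | VC []
  [3] addr=0x300 blk=48 s=0: L1-HIT | VC []
  [4] addr=0x37f blk=55 s=7: L1-HIT | VC []
  [5] addr=0x288 blk=40 s=0: MISS | VC [48]
  [6] addr=0x301 blk=48 s=0: VC-HIT | VC [40]
  [7] addr=0x285 blk=40 s=0: VC-HIT | VC [48]
  [8] addr=0x374 blk=55 s=7: L1-HIT | VC [48]
  [9] addr=0x11a blk=17 s=1: MISS | VC [48]
  [10] addr=0x301 blk=48 s=0: VC-HIT | VC [40]
  [11] addr=0x37a blk=55 s=7: L1-HIT | VC [40]
  [12] addr=0x37c blk=55 s=7: L1-HIT | VC [40]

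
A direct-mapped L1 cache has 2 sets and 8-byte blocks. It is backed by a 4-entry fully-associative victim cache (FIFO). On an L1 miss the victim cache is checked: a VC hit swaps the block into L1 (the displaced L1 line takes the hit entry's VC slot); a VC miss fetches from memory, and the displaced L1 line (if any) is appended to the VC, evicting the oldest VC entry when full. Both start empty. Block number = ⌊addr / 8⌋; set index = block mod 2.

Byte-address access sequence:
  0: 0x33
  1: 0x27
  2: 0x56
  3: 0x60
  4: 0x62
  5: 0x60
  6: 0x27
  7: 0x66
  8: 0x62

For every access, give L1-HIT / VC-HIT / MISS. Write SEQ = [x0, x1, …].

  [0] addr=0x33 blk=6 s=0: MISS | VC []
  [1] addr=0x27 blk=4 s=0: MISS | VC [6]
  [2] addr=0x56 blk=10 s=0: MISS | VC [6, 4]
  [3] addr=0x60 blk=12 s=0: MISS | VC [6, 4, 10]
  [4] addr=0x62 blk=12 s=0: L1-HIT | VC [6, 4, 10]
  [5] addr=0x60 blk=12 s=0: L1-HIT | VC [6, 4, 10]
  [6] addr=0x27 blk=4 s=0: VC-HIT | VC [6, 12, 10]
  [7] addr=0x66 blk=12 s=0: VC-HIT | VC [6, 4, 10]
  [8] addr=0x62 blk=12 s=0: L1-HIT | VC [6, 4, 10]

SEQ = [MISS, MISS, MISS, MISS, L1-HIT, L1-HIT, VC-HIT, VC-HIT, L1-HIT]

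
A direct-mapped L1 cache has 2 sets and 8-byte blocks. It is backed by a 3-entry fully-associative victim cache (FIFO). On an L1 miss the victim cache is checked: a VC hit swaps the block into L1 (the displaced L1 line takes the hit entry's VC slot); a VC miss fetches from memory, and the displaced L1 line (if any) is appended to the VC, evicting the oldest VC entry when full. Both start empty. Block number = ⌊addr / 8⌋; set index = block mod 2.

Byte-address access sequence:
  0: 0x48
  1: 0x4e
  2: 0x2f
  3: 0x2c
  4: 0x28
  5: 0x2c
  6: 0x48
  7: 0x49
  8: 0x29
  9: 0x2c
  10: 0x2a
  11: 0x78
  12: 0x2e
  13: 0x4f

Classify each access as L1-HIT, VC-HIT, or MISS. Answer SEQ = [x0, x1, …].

0: 0x48 (blk 9, set 1) → MISS  vc=[]
1: 0x4e (blk 9, set 1) → L1-HIT  vc=[]
2: 0x2f (blk 5, set 1) → MISS  vc=[9]
3: 0x2c (blk 5, set 1) → L1-HIT  vc=[9]
4: 0x28 (blk 5, set 1) → L1-HIT  vc=[9]
5: 0x2c (blk 5, set 1) → L1-HIT  vc=[9]
6: 0x48 (blk 9, set 1) → VC-HIT  vc=[5]
7: 0x49 (blk 9, set 1) → L1-HIT  vc=[5]
8: 0x29 (blk 5, set 1) → VC-HIT  vc=[9]
9: 0x2c (blk 5, set 1) → L1-HIT  vc=[9]
10: 0x2a (blk 5, set 1) → L1-HIT  vc=[9]
11: 0x78 (blk 15, set 1) → MISS  vc=[9, 5]
12: 0x2e (blk 5, set 1) → VC-HIT  vc=[9, 15]
13: 0x4f (blk 9, set 1) → VC-HIT  vc=[5, 15]

SEQ = [MISS, L1-HIT, MISS, L1-HIT, L1-HIT, L1-HIT, VC-HIT, L1-HIT, VC-HIT, L1-HIT, L1-HIT, MISS, VC-HIT, VC-HIT]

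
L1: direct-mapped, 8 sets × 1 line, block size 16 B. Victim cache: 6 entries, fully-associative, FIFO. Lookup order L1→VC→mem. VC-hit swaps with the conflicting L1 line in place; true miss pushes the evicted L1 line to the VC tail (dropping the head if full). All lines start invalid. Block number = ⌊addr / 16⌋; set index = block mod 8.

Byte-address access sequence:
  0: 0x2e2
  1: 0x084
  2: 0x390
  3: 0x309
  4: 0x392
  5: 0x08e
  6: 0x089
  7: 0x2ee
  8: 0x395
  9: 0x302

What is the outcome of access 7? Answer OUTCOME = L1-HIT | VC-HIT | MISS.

#0 0x2e2→b46/s6 MISS; vc=[]
#1 0x84→b8/s0 MISS; vc=[]
#2 0x390→b57/s1 MISS; vc=[]
#3 0x309→b48/s0 MISS; vc=[8]
#4 0x392→b57/s1 L1-HIT; vc=[8]
#5 0x8e→b8/s0 VC-HIT; vc=[48]
#6 0x89→b8/s0 L1-HIT; vc=[48]
#7 0x2ee→b46/s6 L1-HIT; vc=[48]
#8 0x395→b57/s1 L1-HIT; vc=[48]
#9 0x302→b48/s0 VC-HIT; vc=[8]

OUTCOME = L1-HIT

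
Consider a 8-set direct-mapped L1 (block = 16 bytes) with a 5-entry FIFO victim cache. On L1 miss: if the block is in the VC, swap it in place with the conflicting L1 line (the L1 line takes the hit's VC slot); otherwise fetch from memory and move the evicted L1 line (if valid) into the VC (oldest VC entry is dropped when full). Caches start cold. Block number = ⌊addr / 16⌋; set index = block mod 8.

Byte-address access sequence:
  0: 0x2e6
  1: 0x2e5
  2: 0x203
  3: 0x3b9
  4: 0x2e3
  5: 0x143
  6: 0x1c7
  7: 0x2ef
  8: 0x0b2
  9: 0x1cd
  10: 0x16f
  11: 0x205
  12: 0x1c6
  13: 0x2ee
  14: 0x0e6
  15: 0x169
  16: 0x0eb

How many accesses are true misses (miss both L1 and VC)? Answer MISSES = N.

MISSES = 8

  [0] addr=0x2e6 blk=46 s=6: MISS | VC []
  [1] addr=0x2e5 blk=46 s=6: L1-HIT | VC []
  [2] addr=0x203 blk=32 s=0: MISS | VC []
  [3] addr=0x3b9 blk=59 s=3: MISS | VC []
  [4] addr=0x2e3 blk=46 s=6: L1-HIT | VC []
  [5] addr=0x143 blk=20 s=4: MISS | VC []
  [6] addr=0x1c7 blk=28 s=4: MISS | VC [20]
  [7] addr=0x2ef blk=46 s=6: L1-HIT | VC [20]
  [8] addr=0xb2 blk=11 s=3: MISS | VC [20, 59]
  [9] addr=0x1cd blk=28 s=4: L1-HIT | VC [20, 59]
  [10] addr=0x16f blk=22 s=6: MISS | VC [20, 59, 46]
  [11] addr=0x205 blk=32 s=0: L1-HIT | VC [20, 59, 46]
  [12] addr=0x1c6 blk=28 s=4: L1-HIT | VC [20, 59, 46]
  [13] addr=0x2ee blk=46 s=6: VC-HIT | VC [20, 59, 22]
  [14] addr=0xe6 blk=14 s=6: MISS | VC [20, 59, 22, 46]
  [15] addr=0x169 blk=22 s=6: VC-HIT | VC [20, 59, 14, 46]
  [16] addr=0xeb blk=14 s=6: VC-HIT | VC [20, 59, 22, 46]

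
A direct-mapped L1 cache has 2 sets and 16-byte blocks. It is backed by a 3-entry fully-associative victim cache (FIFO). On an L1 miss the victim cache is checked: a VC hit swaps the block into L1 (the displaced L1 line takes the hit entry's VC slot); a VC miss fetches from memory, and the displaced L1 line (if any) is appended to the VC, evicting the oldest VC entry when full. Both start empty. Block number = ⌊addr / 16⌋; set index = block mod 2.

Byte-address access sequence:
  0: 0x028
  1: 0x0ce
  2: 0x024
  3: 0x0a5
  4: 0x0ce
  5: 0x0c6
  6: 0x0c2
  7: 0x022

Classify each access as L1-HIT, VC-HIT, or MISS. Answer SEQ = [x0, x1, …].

SEQ = [MISS, MISS, VC-HIT, MISS, VC-HIT, L1-HIT, L1-HIT, VC-HIT]

#0 0x28→b2/s0 MISS; vc=[]
#1 0xce→b12/s0 MISS; vc=[2]
#2 0x24→b2/s0 VC-HIT; vc=[12]
#3 0xa5→b10/s0 MISS; vc=[12,2]
#4 0xce→b12/s0 VC-HIT; vc=[10,2]
#5 0xc6→b12/s0 L1-HIT; vc=[10,2]
#6 0xc2→b12/s0 L1-HIT; vc=[10,2]
#7 0x22→b2/s0 VC-HIT; vc=[10,12]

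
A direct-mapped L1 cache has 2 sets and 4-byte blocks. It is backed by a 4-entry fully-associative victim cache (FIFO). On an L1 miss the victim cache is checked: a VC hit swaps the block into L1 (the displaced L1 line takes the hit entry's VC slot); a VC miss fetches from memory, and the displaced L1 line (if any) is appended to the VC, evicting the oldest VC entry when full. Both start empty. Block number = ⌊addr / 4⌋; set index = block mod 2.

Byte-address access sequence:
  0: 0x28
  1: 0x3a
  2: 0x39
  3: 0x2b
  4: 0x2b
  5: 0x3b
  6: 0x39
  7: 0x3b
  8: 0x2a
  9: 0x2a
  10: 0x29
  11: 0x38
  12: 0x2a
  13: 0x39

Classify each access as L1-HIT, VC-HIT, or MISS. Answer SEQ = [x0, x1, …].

  [0] addr=0x28 blk=10 s=0: MISS | VC []
  [1] addr=0x3a blk=14 s=0: MISS | VC [10]
  [2] addr=0x39 blk=14 s=0: L1-HIT | VC [10]
  [3] addr=0x2b blk=10 s=0: VC-HIT | VC [14]
  [4] addr=0x2b blk=10 s=0: L1-HIT | VC [14]
  [5] addr=0x3b blk=14 s=0: VC-HIT | VC [10]
  [6] addr=0x39 blk=14 s=0: L1-HIT | VC [10]
  [7] addr=0x3b blk=14 s=0: L1-HIT | VC [10]
  [8] addr=0x2a blk=10 s=0: VC-HIT | VC [14]
  [9] addr=0x2a blk=10 s=0: L1-HIT | VC [14]
  [10] addr=0x29 blk=10 s=0: L1-HIT | VC [14]
  [11] addr=0x38 blk=14 s=0: VC-HIT | VC [10]
  [12] addr=0x2a blk=10 s=0: VC-HIT | VC [14]
  [13] addr=0x39 blk=14 s=0: VC-HIT | VC [10]

SEQ = [MISS, MISS, L1-HIT, VC-HIT, L1-HIT, VC-HIT, L1-HIT, L1-HIT, VC-HIT, L1-HIT, L1-HIT, VC-HIT, VC-HIT, VC-HIT]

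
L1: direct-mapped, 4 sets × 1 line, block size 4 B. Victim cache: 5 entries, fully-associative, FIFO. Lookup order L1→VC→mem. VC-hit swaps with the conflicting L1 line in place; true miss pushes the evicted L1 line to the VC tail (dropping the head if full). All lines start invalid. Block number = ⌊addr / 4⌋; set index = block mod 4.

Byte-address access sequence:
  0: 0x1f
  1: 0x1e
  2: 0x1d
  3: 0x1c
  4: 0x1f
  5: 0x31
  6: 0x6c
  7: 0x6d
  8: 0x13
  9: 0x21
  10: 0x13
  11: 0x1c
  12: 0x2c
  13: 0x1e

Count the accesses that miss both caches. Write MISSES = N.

MISSES = 6

  [0] addr=0x1f blk=7 s=3: MISS | VC []
  [1] addr=0x1e blk=7 s=3: L1-HIT | VC []
  [2] addr=0x1d blk=7 s=3: L1-HIT | VC []
  [3] addr=0x1c blk=7 s=3: L1-HIT | VC []
  [4] addr=0x1f blk=7 s=3: L1-HIT | VC []
  [5] addr=0x31 blk=12 s=0: MISS | VC []
  [6] addr=0x6c blk=27 s=3: MISS | VC [7]
  [7] addr=0x6d blk=27 s=3: L1-HIT | VC [7]
  [8] addr=0x13 blk=4 s=0: MISS | VC [7, 12]
  [9] addr=0x21 blk=8 s=0: MISS | VC [7, 12, 4]
  [10] addr=0x13 blk=4 s=0: VC-HIT | VC [7, 12, 8]
  [11] addr=0x1c blk=7 s=3: VC-HIT | VC [27, 12, 8]
  [12] addr=0x2c blk=11 s=3: MISS | VC [27, 12, 8, 7]
  [13] addr=0x1e blk=7 s=3: VC-HIT | VC [27, 12, 8, 11]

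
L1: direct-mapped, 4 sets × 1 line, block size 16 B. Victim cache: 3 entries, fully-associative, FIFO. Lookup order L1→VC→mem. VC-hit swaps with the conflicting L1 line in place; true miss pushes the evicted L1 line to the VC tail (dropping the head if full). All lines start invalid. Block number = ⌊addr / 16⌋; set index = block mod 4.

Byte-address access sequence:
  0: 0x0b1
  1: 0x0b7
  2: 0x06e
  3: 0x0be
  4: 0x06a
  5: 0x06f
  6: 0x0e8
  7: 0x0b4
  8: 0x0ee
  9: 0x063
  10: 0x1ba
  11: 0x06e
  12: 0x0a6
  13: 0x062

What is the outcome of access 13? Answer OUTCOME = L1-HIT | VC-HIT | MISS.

0: 0xb1 (blk 11, set 3) → MISS  vc=[]
1: 0xb7 (blk 11, set 3) → L1-HIT  vc=[]
2: 0x6e (blk 6, set 2) → MISS  vc=[]
3: 0xbe (blk 11, set 3) → L1-HIT  vc=[]
4: 0x6a (blk 6, set 2) → L1-HIT  vc=[]
5: 0x6f (blk 6, set 2) → L1-HIT  vc=[]
6: 0xe8 (blk 14, set 2) → MISS  vc=[6]
7: 0xb4 (blk 11, set 3) → L1-HIT  vc=[6]
8: 0xee (blk 14, set 2) → L1-HIT  vc=[6]
9: 0x63 (blk 6, set 2) → VC-HIT  vc=[14]
10: 0x1ba (blk 27, set 3) → MISS  vc=[14, 11]
11: 0x6e (blk 6, set 2) → L1-HIT  vc=[14, 11]
12: 0xa6 (blk 10, set 2) → MISS  vc=[14, 11, 6]
13: 0x62 (blk 6, set 2) → VC-HIT  vc=[14, 11, 10]

OUTCOME = VC-HIT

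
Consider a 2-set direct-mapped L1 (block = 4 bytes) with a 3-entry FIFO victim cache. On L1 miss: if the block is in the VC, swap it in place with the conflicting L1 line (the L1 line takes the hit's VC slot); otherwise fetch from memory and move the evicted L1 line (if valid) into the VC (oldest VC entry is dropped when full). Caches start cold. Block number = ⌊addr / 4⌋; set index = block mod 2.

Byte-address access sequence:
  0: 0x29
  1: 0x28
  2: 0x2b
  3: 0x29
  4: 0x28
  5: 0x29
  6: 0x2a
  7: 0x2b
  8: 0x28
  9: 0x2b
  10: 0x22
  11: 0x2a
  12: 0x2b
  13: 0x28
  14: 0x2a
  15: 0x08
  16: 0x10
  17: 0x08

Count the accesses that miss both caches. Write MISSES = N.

  [0] addr=0x29 blk=10 s=0: MISS | VC []
  [1] addr=0x28 blk=10 s=0: L1-HIT | VC []
  [2] addr=0x2b blk=10 s=0: L1-HIT | VC []
  [3] addr=0x29 blk=10 s=0: L1-HIT | VC []
  [4] addr=0x28 blk=10 s=0: L1-HIT | VC []
  [5] addr=0x29 blk=10 s=0: L1-HIT | VC []
  [6] addr=0x2a blk=10 s=0: L1-HIT | VC []
  [7] addr=0x2b blk=10 s=0: L1-HIT | VC []
  [8] addr=0x28 blk=10 s=0: L1-HIT | VC []
  [9] addr=0x2b blk=10 s=0: L1-HIT | VC []
  [10] addr=0x22 blk=8 s=0: MISS | VC [10]
  [11] addr=0x2a blk=10 s=0: VC-HIT | VC [8]
  [12] addr=0x2b blk=10 s=0: L1-HIT | VC [8]
  [13] addr=0x28 blk=10 s=0: L1-HIT | VC [8]
  [14] addr=0x2a blk=10 s=0: L1-HIT | VC [8]
  [15] addr=0x8 blk=2 s=0: MISS | VC [8, 10]
  [16] addr=0x10 blk=4 s=0: MISS | VC [8, 10, 2]
  [17] addr=0x8 blk=2 s=0: VC-HIT | VC [8, 10, 4]

MISSES = 4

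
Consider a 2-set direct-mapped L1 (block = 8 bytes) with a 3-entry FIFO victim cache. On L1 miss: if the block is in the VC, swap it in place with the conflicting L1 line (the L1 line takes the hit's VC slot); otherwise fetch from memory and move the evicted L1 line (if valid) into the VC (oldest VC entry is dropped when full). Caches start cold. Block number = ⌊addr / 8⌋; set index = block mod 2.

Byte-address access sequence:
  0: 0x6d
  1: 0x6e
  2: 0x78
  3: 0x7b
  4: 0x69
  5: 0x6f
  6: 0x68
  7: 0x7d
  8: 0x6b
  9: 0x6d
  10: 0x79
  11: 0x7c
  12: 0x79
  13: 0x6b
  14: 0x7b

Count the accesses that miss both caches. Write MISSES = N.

  [0] addr=0x6d blk=13 s=1: MISS | VC []
  [1] addr=0x6e blk=13 s=1: L1-HIT | VC []
  [2] addr=0x78 blk=15 s=1: MISS | VC [13]
  [3] addr=0x7b blk=15 s=1: L1-HIT | VC [13]
  [4] addr=0x69 blk=13 s=1: VC-HIT | VC [15]
  [5] addr=0x6f blk=13 s=1: L1-HIT | VC [15]
  [6] addr=0x68 blk=13 s=1: L1-HIT | VC [15]
  [7] addr=0x7d blk=15 s=1: VC-HIT | VC [13]
  [8] addr=0x6b blk=13 s=1: VC-HIT | VC [15]
  [9] addr=0x6d blk=13 s=1: L1-HIT | VC [15]
  [10] addr=0x79 blk=15 s=1: VC-HIT | VC [13]
  [11] addr=0x7c blk=15 s=1: L1-HIT | VC [13]
  [12] addr=0x79 blk=15 s=1: L1-HIT | VC [13]
  [13] addr=0x6b blk=13 s=1: VC-HIT | VC [15]
  [14] addr=0x7b blk=15 s=1: VC-HIT | VC [13]

MISSES = 2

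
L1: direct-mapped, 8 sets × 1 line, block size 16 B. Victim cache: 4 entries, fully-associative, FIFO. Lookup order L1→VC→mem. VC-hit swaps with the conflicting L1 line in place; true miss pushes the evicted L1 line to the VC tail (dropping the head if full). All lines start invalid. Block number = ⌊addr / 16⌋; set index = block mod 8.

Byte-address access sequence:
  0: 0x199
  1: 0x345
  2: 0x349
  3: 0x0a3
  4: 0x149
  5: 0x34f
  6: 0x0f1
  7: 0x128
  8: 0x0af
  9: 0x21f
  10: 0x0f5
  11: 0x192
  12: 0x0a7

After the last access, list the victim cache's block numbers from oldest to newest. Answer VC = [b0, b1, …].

0: 0x199 (blk 25, set 1) → MISS  vc=[]
1: 0x345 (blk 52, set 4) → MISS  vc=[]
2: 0x349 (blk 52, set 4) → L1-HIT  vc=[]
3: 0xa3 (blk 10, set 2) → MISS  vc=[]
4: 0x149 (blk 20, set 4) → MISS  vc=[52]
5: 0x34f (blk 52, set 4) → VC-HIT  vc=[20]
6: 0xf1 (blk 15, set 7) → MISS  vc=[20]
7: 0x128 (blk 18, set 2) → MISS  vc=[20, 10]
8: 0xaf (blk 10, set 2) → VC-HIT  vc=[20, 18]
9: 0x21f (blk 33, set 1) → MISS  vc=[20, 18, 25]
10: 0xf5 (blk 15, set 7) → L1-HIT  vc=[20, 18, 25]
11: 0x192 (blk 25, set 1) → VC-HIT  vc=[20, 18, 33]
12: 0xa7 (blk 10, set 2) → L1-HIT  vc=[20, 18, 33]

VC = [20, 18, 33]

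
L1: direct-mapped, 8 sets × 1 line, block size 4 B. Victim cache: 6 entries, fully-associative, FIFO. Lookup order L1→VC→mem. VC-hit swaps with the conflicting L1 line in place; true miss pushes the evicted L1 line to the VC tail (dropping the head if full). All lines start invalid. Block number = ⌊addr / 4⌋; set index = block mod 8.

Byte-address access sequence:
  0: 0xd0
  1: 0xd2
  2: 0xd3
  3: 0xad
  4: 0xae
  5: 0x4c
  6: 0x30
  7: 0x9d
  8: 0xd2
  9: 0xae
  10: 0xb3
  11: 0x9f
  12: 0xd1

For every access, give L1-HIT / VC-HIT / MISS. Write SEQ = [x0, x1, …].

SEQ = [MISS, L1-HIT, L1-HIT, MISS, L1-HIT, MISS, MISS, MISS, VC-HIT, VC-HIT, MISS, L1-HIT, VC-HIT]

#0 0xd0→b52/s4 MISS; vc=[]
#1 0xd2→b52/s4 L1-HIT; vc=[]
#2 0xd3→b52/s4 L1-HIT; vc=[]
#3 0xad→b43/s3 MISS; vc=[]
#4 0xae→b43/s3 L1-HIT; vc=[]
#5 0x4c→b19/s3 MISS; vc=[43]
#6 0x30→b12/s4 MISS; vc=[43,52]
#7 0x9d→b39/s7 MISS; vc=[43,52]
#8 0xd2→b52/s4 VC-HIT; vc=[43,12]
#9 0xae→b43/s3 VC-HIT; vc=[19,12]
#10 0xb3→b44/s4 MISS; vc=[19,12,52]
#11 0x9f→b39/s7 L1-HIT; vc=[19,12,52]
#12 0xd1→b52/s4 VC-HIT; vc=[19,12,44]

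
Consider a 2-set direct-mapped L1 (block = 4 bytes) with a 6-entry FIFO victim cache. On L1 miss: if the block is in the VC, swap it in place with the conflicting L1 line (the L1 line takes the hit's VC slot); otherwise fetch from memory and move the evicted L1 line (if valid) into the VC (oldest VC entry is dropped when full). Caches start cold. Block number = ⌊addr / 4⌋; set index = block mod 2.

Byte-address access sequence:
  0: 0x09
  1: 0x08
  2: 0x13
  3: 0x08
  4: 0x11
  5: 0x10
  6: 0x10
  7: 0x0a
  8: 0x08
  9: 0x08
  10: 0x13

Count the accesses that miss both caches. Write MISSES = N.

MISSES = 2

0: 0x9 (blk 2, set 0) → MISS  vc=[]
1: 0x8 (blk 2, set 0) → L1-HIT  vc=[]
2: 0x13 (blk 4, set 0) → MISS  vc=[2]
3: 0x8 (blk 2, set 0) → VC-HIT  vc=[4]
4: 0x11 (blk 4, set 0) → VC-HIT  vc=[2]
5: 0x10 (blk 4, set 0) → L1-HIT  vc=[2]
6: 0x10 (blk 4, set 0) → L1-HIT  vc=[2]
7: 0xa (blk 2, set 0) → VC-HIT  vc=[4]
8: 0x8 (blk 2, set 0) → L1-HIT  vc=[4]
9: 0x8 (blk 2, set 0) → L1-HIT  vc=[4]
10: 0x13 (blk 4, set 0) → VC-HIT  vc=[2]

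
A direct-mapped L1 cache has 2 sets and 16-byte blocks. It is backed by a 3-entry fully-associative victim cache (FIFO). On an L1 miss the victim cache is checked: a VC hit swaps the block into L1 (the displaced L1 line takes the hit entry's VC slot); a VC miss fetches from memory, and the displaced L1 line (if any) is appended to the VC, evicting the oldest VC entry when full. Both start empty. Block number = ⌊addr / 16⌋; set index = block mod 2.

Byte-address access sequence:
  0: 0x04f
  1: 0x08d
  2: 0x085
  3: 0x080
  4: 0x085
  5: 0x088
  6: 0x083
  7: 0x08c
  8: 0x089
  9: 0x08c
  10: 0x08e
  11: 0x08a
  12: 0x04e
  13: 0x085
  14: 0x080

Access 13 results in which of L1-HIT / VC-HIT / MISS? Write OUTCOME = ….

  [0] addr=0x4f blk=4 s=0: MISS | VC []
  [1] addr=0x8d blk=8 s=0: MISS | VC [4]
  [2] addr=0x85 blk=8 s=0: L1-HIT | VC [4]
  [3] addr=0x80 blk=8 s=0: L1-HIT | VC [4]
  [4] addr=0x85 blk=8 s=0: L1-HIT | VC [4]
  [5] addr=0x88 blk=8 s=0: L1-HIT | VC [4]
  [6] addr=0x83 blk=8 s=0: L1-HIT | VC [4]
  [7] addr=0x8c blk=8 s=0: L1-HIT | VC [4]
  [8] addr=0x89 blk=8 s=0: L1-HIT | VC [4]
  [9] addr=0x8c blk=8 s=0: L1-HIT | VC [4]
  [10] addr=0x8e blk=8 s=0: L1-HIT | VC [4]
  [11] addr=0x8a blk=8 s=0: L1-HIT | VC [4]
  [12] addr=0x4e blk=4 s=0: VC-HIT | VC [8]
  [13] addr=0x85 blk=8 s=0: VC-HIT | VC [4]
  [14] addr=0x80 blk=8 s=0: L1-HIT | VC [4]

OUTCOME = VC-HIT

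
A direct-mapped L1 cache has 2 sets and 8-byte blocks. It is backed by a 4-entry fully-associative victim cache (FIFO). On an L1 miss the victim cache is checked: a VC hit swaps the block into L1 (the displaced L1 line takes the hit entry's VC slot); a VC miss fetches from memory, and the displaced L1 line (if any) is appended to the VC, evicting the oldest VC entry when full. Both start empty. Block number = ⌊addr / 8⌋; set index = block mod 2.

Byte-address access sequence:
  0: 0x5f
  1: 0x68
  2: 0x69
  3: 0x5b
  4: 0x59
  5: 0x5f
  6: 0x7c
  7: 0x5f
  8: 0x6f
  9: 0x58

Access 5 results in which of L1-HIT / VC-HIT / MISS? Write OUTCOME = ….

OUTCOME = L1-HIT

#0 0x5f→b11/s1 MISS; vc=[]
#1 0x68→b13/s1 MISS; vc=[11]
#2 0x69→b13/s1 L1-HIT; vc=[11]
#3 0x5b→b11/s1 VC-HIT; vc=[13]
#4 0x59→b11/s1 L1-HIT; vc=[13]
#5 0x5f→b11/s1 L1-HIT; vc=[13]
#6 0x7c→b15/s1 MISS; vc=[13,11]
#7 0x5f→b11/s1 VC-HIT; vc=[13,15]
#8 0x6f→b13/s1 VC-HIT; vc=[11,15]
#9 0x58→b11/s1 VC-HIT; vc=[13,15]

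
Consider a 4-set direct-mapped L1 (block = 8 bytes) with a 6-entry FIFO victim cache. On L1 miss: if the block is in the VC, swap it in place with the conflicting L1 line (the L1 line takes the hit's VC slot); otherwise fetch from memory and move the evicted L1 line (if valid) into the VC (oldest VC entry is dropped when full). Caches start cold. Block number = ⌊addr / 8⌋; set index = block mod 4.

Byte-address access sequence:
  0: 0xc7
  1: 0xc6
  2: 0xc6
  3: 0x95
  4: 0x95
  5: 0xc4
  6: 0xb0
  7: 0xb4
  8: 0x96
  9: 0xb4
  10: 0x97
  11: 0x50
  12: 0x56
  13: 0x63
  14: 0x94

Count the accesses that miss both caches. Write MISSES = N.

MISSES = 5

  [0] addr=0xc7 blk=24 s=0: MISS | VC []
  [1] addr=0xc6 blk=24 s=0: L1-HIT | VC []
  [2] addr=0xc6 blk=24 s=0: L1-HIT | VC []
  [3] addr=0x95 blk=18 s=2: MISS | VC []
  [4] addr=0x95 blk=18 s=2: L1-HIT | VC []
  [5] addr=0xc4 blk=24 s=0: L1-HIT | VC []
  [6] addr=0xb0 blk=22 s=2: MISS | VC [18]
  [7] addr=0xb4 blk=22 s=2: L1-HIT | VC [18]
  [8] addr=0x96 blk=18 s=2: VC-HIT | VC [22]
  [9] addr=0xb4 blk=22 s=2: VC-HIT | VC [18]
  [10] addr=0x97 blk=18 s=2: VC-HIT | VC [22]
  [11] addr=0x50 blk=10 s=2: MISS | VC [22, 18]
  [12] addr=0x56 blk=10 s=2: L1-HIT | VC [22, 18]
  [13] addr=0x63 blk=12 s=0: MISS | VC [22, 18, 24]
  [14] addr=0x94 blk=18 s=2: VC-HIT | VC [22, 10, 24]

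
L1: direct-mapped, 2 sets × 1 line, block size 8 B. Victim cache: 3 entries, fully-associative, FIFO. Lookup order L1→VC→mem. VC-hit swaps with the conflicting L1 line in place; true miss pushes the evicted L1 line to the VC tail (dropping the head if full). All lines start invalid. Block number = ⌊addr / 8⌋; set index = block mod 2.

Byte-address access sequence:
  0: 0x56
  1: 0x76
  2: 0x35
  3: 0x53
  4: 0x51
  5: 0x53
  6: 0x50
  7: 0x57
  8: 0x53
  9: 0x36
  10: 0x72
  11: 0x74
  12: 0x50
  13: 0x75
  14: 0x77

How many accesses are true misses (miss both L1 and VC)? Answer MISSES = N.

MISSES = 3

#0 0x56→b10/s0 MISS; vc=[]
#1 0x76→b14/s0 MISS; vc=[10]
#2 0x35→b6/s0 MISS; vc=[10,14]
#3 0x53→b10/s0 VC-HIT; vc=[6,14]
#4 0x51→b10/s0 L1-HIT; vc=[6,14]
#5 0x53→b10/s0 L1-HIT; vc=[6,14]
#6 0x50→b10/s0 L1-HIT; vc=[6,14]
#7 0x57→b10/s0 L1-HIT; vc=[6,14]
#8 0x53→b10/s0 L1-HIT; vc=[6,14]
#9 0x36→b6/s0 VC-HIT; vc=[10,14]
#10 0x72→b14/s0 VC-HIT; vc=[10,6]
#11 0x74→b14/s0 L1-HIT; vc=[10,6]
#12 0x50→b10/s0 VC-HIT; vc=[14,6]
#13 0x75→b14/s0 VC-HIT; vc=[10,6]
#14 0x77→b14/s0 L1-HIT; vc=[10,6]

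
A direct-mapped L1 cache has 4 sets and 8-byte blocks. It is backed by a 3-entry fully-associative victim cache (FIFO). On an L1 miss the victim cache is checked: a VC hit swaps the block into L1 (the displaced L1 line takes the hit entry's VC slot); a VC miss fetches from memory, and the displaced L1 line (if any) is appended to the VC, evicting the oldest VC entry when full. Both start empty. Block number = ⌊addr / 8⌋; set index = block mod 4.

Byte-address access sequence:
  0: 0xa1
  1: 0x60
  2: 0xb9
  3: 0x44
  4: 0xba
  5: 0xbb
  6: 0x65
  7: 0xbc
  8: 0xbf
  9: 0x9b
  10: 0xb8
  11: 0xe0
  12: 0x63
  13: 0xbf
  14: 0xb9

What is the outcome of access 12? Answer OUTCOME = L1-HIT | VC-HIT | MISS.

OUTCOME = VC-HIT

0: 0xa1 (blk 20, set 0) → MISS  vc=[]
1: 0x60 (blk 12, set 0) → MISS  vc=[20]
2: 0xb9 (blk 23, set 3) → MISS  vc=[20]
3: 0x44 (blk 8, set 0) → MISS  vc=[20, 12]
4: 0xba (blk 23, set 3) → L1-HIT  vc=[20, 12]
5: 0xbb (blk 23, set 3) → L1-HIT  vc=[20, 12]
6: 0x65 (blk 12, set 0) → VC-HIT  vc=[20, 8]
7: 0xbc (blk 23, set 3) → L1-HIT  vc=[20, 8]
8: 0xbf (blk 23, set 3) → L1-HIT  vc=[20, 8]
9: 0x9b (blk 19, set 3) → MISS  vc=[20, 8, 23]
10: 0xb8 (blk 23, set 3) → VC-HIT  vc=[20, 8, 19]
11: 0xe0 (blk 28, set 0) → MISS  vc=[8, 19, 12]
12: 0x63 (blk 12, set 0) → VC-HIT  vc=[8, 19, 28]
13: 0xbf (blk 23, set 3) → L1-HIT  vc=[8, 19, 28]
14: 0xb9 (blk 23, set 3) → L1-HIT  vc=[8, 19, 28]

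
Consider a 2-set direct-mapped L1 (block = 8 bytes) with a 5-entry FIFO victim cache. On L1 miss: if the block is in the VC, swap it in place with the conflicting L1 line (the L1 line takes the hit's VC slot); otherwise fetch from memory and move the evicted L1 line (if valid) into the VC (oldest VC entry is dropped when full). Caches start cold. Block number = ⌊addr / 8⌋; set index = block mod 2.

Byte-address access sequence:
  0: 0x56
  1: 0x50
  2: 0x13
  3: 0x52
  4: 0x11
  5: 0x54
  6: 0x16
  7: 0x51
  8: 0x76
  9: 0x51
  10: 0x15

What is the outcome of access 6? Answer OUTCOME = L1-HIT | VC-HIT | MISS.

OUTCOME = VC-HIT

#0 0x56→b10/s0 MISS; vc=[]
#1 0x50→b10/s0 L1-HIT; vc=[]
#2 0x13→b2/s0 MISS; vc=[10]
#3 0x52→b10/s0 VC-HIT; vc=[2]
#4 0x11→b2/s0 VC-HIT; vc=[10]
#5 0x54→b10/s0 VC-HIT; vc=[2]
#6 0x16→b2/s0 VC-HIT; vc=[10]
#7 0x51→b10/s0 VC-HIT; vc=[2]
#8 0x76→b14/s0 MISS; vc=[2,10]
#9 0x51→b10/s0 VC-HIT; vc=[2,14]
#10 0x15→b2/s0 VC-HIT; vc=[10,14]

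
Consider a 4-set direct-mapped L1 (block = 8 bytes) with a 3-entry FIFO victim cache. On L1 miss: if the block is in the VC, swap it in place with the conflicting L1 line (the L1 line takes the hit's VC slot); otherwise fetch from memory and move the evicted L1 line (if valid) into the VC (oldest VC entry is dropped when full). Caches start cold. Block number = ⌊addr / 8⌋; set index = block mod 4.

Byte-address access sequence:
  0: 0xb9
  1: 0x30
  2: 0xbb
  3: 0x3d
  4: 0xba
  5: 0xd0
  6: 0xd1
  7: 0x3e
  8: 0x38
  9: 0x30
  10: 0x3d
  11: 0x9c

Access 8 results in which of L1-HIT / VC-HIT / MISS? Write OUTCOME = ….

  [0] addr=0xb9 blk=23 s=3: MISS | VC []
  [1] addr=0x30 blk=6 s=2: MISS | VC []
  [2] addr=0xbb blk=23 s=3: L1-HIT | VC []
  [3] addr=0x3d blk=7 s=3: MISS | VC [23]
  [4] addr=0xba blk=23 s=3: VC-HIT | VC [7]
  [5] addr=0xd0 blk=26 s=2: MISS | VC [7, 6]
  [6] addr=0xd1 blk=26 s=2: L1-HIT | VC [7, 6]
  [7] addr=0x3e blk=7 s=3: VC-HIT | VC [23, 6]
  [8] addr=0x38 blk=7 s=3: L1-HIT | VC [23, 6]
  [9] addr=0x30 blk=6 s=2: VC-HIT | VC [23, 26]
  [10] addr=0x3d blk=7 s=3: L1-HIT | VC [23, 26]
  [11] addr=0x9c blk=19 s=3: MISS | VC [23, 26, 7]

OUTCOME = L1-HIT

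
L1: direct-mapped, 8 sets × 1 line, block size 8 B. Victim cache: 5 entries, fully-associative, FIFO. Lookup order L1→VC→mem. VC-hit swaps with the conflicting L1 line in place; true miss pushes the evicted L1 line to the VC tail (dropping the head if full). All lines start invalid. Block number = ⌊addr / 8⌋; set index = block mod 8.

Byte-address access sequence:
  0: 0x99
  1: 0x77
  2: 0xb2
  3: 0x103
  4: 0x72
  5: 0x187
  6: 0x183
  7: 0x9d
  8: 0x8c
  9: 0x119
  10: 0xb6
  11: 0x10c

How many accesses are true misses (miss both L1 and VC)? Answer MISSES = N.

#0 0x99→b19/s3 MISS; vc=[]
#1 0x77→b14/s6 MISS; vc=[]
#2 0xb2→b22/s6 MISS; vc=[14]
#3 0x103→b32/s0 MISS; vc=[14]
#4 0x72→b14/s6 VC-HIT; vc=[22]
#5 0x187→b48/s0 MISS; vc=[22,32]
#6 0x183→b48/s0 L1-HIT; vc=[22,32]
#7 0x9d→b19/s3 L1-HIT; vc=[22,32]
#8 0x8c→b17/s1 MISS; vc=[22,32]
#9 0x119→b35/s3 MISS; vc=[22,32,19]
#10 0xb6→b22/s6 VC-HIT; vc=[14,32,19]
#11 0x10c→b33/s1 MISS; vc=[14,32,19,17]

MISSES = 8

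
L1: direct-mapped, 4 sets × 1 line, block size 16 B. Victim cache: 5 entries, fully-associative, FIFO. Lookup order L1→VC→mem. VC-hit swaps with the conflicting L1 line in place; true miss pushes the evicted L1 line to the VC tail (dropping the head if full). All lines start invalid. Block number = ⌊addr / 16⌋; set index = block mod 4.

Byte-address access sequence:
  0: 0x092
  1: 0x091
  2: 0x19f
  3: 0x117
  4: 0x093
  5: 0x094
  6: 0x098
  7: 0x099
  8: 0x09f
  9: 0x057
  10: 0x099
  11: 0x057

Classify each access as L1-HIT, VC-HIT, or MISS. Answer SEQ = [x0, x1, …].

SEQ = [MISS, L1-HIT, MISS, MISS, VC-HIT, L1-HIT, L1-HIT, L1-HIT, L1-HIT, MISS, VC-HIT, VC-HIT]

  [0] addr=0x92 blk=9 s=1: MISS | VC []
  [1] addr=0x91 blk=9 s=1: L1-HIT | VC []
  [2] addr=0x19f blk=25 s=1: MISS | VC [9]
  [3] addr=0x117 blk=17 s=1: MISS | VC [9, 25]
  [4] addr=0x93 blk=9 s=1: VC-HIT | VC [17, 25]
  [5] addr=0x94 blk=9 s=1: L1-HIT | VC [17, 25]
  [6] addr=0x98 blk=9 s=1: L1-HIT | VC [17, 25]
  [7] addr=0x99 blk=9 s=1: L1-HIT | VC [17, 25]
  [8] addr=0x9f blk=9 s=1: L1-HIT | VC [17, 25]
  [9] addr=0x57 blk=5 s=1: MISS | VC [17, 25, 9]
  [10] addr=0x99 blk=9 s=1: VC-HIT | VC [17, 25, 5]
  [11] addr=0x57 blk=5 s=1: VC-HIT | VC [17, 25, 9]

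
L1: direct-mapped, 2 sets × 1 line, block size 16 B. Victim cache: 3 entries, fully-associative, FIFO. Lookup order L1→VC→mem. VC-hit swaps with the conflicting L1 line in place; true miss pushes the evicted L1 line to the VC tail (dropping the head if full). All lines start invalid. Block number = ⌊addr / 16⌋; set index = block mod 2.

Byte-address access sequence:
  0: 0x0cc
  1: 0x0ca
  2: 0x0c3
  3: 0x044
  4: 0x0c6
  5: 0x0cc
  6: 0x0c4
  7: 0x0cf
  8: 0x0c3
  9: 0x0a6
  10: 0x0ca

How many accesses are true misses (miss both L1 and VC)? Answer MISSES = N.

MISSES = 3

  [0] addr=0xcc blk=12 s=0: MISS | VC []
  [1] addr=0xca blk=12 s=0: L1-HIT | VC []
  [2] addr=0xc3 blk=12 s=0: L1-HIT | VC []
  [3] addr=0x44 blk=4 s=0: MISS | VC [12]
  [4] addr=0xc6 blk=12 s=0: VC-HIT | VC [4]
  [5] addr=0xcc blk=12 s=0: L1-HIT | VC [4]
  [6] addr=0xc4 blk=12 s=0: L1-HIT | VC [4]
  [7] addr=0xcf blk=12 s=0: L1-HIT | VC [4]
  [8] addr=0xc3 blk=12 s=0: L1-HIT | VC [4]
  [9] addr=0xa6 blk=10 s=0: MISS | VC [4, 12]
  [10] addr=0xca blk=12 s=0: VC-HIT | VC [4, 10]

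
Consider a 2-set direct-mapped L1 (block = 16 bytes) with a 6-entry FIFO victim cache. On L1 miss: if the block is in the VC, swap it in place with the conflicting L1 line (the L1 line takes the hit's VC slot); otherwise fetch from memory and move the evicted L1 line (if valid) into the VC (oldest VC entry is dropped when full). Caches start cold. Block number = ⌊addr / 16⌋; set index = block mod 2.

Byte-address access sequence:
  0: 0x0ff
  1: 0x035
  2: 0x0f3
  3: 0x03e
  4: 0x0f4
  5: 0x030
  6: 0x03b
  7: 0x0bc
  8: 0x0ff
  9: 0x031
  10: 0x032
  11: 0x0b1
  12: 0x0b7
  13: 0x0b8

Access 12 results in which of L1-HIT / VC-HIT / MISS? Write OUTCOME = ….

OUTCOME = L1-HIT

  [0] addr=0xff blk=15 s=1: MISS | VC []
  [1] addr=0x35 blk=3 s=1: MISS | VC [15]
  [2] addr=0xf3 blk=15 s=1: VC-HIT | VC [3]
  [3] addr=0x3e blk=3 s=1: VC-HIT | VC [15]
  [4] addr=0xf4 blk=15 s=1: VC-HIT | VC [3]
  [5] addr=0x30 blk=3 s=1: VC-HIT | VC [15]
  [6] addr=0x3b blk=3 s=1: L1-HIT | VC [15]
  [7] addr=0xbc blk=11 s=1: MISS | VC [15, 3]
  [8] addr=0xff blk=15 s=1: VC-HIT | VC [11, 3]
  [9] addr=0x31 blk=3 s=1: VC-HIT | VC [11, 15]
  [10] addr=0x32 blk=3 s=1: L1-HIT | VC [11, 15]
  [11] addr=0xb1 blk=11 s=1: VC-HIT | VC [3, 15]
  [12] addr=0xb7 blk=11 s=1: L1-HIT | VC [3, 15]
  [13] addr=0xb8 blk=11 s=1: L1-HIT | VC [3, 15]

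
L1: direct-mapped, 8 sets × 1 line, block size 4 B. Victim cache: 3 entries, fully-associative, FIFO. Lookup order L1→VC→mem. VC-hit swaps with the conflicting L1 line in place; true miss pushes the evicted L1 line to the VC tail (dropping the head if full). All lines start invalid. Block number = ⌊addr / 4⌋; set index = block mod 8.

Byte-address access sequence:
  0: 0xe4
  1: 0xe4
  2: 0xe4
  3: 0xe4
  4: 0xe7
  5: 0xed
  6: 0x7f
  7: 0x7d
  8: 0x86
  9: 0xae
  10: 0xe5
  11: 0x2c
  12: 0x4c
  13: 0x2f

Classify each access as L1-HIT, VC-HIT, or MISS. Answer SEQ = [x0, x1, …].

  [0] addr=0xe4 blk=57 s=1: MISS | VC []
  [1] addr=0xe4 blk=57 s=1: L1-HIT | VC []
  [2] addr=0xe4 blk=57 s=1: L1-HIT | VC []
  [3] addr=0xe4 blk=57 s=1: L1-HIT | VC []
  [4] addr=0xe7 blk=57 s=1: L1-HIT | VC []
  [5] addr=0xed blk=59 s=3: MISS | VC []
  [6] addr=0x7f blk=31 s=7: MISS | VC []
  [7] addr=0x7d blk=31 s=7: L1-HIT | VC []
  [8] addr=0x86 blk=33 s=1: MISS | VC [57]
  [9] addr=0xae blk=43 s=3: MISS | VC [57, 59]
  [10] addr=0xe5 blk=57 s=1: VC-HIT | VC [33, 59]
  [11] addr=0x2c blk=11 s=3: MISS | VC [33, 59, 43]
  [12] addr=0x4c blk=19 s=3: MISS | VC [59, 43, 11]
  [13] addr=0x2f blk=11 s=3: VC-HIT | VC [59, 43, 19]

SEQ = [MISS, L1-HIT, L1-HIT, L1-HIT, L1-HIT, MISS, MISS, L1-HIT, MISS, MISS, VC-HIT, MISS, MISS, VC-HIT]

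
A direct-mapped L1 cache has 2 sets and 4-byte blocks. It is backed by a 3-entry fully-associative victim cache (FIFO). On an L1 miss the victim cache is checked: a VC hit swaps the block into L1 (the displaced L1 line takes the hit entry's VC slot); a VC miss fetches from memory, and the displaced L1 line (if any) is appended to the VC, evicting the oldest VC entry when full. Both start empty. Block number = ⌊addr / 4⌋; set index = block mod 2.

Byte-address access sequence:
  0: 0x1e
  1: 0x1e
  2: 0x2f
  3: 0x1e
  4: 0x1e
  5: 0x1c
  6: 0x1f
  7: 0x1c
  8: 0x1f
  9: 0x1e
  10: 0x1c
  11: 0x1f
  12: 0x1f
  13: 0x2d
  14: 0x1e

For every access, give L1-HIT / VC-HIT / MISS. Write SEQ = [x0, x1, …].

  [0] addr=0x1e blk=7 s=1: MISS | VC []
  [1] addr=0x1e blk=7 s=1: L1-HIT | VC []
  [2] addr=0x2f blk=11 s=1: MISS | VC [7]
  [3] addr=0x1e blk=7 s=1: VC-HIT | VC [11]
  [4] addr=0x1e blk=7 s=1: L1-HIT | VC [11]
  [5] addr=0x1c blk=7 s=1: L1-HIT | VC [11]
  [6] addr=0x1f blk=7 s=1: L1-HIT | VC [11]
  [7] addr=0x1c blk=7 s=1: L1-HIT | VC [11]
  [8] addr=0x1f blk=7 s=1: L1-HIT | VC [11]
  [9] addr=0x1e blk=7 s=1: L1-HIT | VC [11]
  [10] addr=0x1c blk=7 s=1: L1-HIT | VC [11]
  [11] addr=0x1f blk=7 s=1: L1-HIT | VC [11]
  [12] addr=0x1f blk=7 s=1: L1-HIT | VC [11]
  [13] addr=0x2d blk=11 s=1: VC-HIT | VC [7]
  [14] addr=0x1e blk=7 s=1: VC-HIT | VC [11]

SEQ = [MISS, L1-HIT, MISS, VC-HIT, L1-HIT, L1-HIT, L1-HIT, L1-HIT, L1-HIT, L1-HIT, L1-HIT, L1-HIT, L1-HIT, VC-HIT, VC-HIT]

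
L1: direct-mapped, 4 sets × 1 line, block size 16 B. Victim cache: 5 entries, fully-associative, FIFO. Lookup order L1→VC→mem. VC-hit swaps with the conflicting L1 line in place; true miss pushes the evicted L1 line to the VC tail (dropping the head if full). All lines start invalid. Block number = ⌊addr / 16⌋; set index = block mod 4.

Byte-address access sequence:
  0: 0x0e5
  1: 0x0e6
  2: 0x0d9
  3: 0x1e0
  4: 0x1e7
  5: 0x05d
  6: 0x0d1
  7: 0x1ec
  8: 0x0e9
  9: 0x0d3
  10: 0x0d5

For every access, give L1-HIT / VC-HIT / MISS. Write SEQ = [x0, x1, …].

SEQ = [MISS, L1-HIT, MISS, MISS, L1-HIT, MISS, VC-HIT, L1-HIT, VC-HIT, L1-HIT, L1-HIT]

  [0] addr=0xe5 blk=14 s=2: MISS | VC []
  [1] addr=0xe6 blk=14 s=2: L1-HIT | VC []
  [2] addr=0xd9 blk=13 s=1: MISS | VC []
  [3] addr=0x1e0 blk=30 s=2: MISS | VC [14]
  [4] addr=0x1e7 blk=30 s=2: L1-HIT | VC [14]
  [5] addr=0x5d blk=5 s=1: MISS | VC [14, 13]
  [6] addr=0xd1 blk=13 s=1: VC-HIT | VC [14, 5]
  [7] addr=0x1ec blk=30 s=2: L1-HIT | VC [14, 5]
  [8] addr=0xe9 blk=14 s=2: VC-HIT | VC [30, 5]
  [9] addr=0xd3 blk=13 s=1: L1-HIT | VC [30, 5]
  [10] addr=0xd5 blk=13 s=1: L1-HIT | VC [30, 5]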